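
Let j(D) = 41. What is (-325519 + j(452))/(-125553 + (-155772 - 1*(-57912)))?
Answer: 325478/223413 ≈ 1.4568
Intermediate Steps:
(-325519 + j(452))/(-125553 + (-155772 - 1*(-57912))) = (-325519 + 41)/(-125553 + (-155772 - 1*(-57912))) = -325478/(-125553 + (-155772 + 57912)) = -325478/(-125553 - 97860) = -325478/(-223413) = -325478*(-1/223413) = 325478/223413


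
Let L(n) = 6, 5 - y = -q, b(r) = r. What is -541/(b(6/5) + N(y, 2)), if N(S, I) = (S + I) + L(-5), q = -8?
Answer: -2705/31 ≈ -87.258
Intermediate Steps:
y = -3 (y = 5 - (-1)*(-8) = 5 - 1*8 = 5 - 8 = -3)
N(S, I) = 6 + I + S (N(S, I) = (S + I) + 6 = (I + S) + 6 = 6 + I + S)
-541/(b(6/5) + N(y, 2)) = -541/(6/5 + (6 + 2 - 3)) = -541/(6*(⅕) + 5) = -541/(6/5 + 5) = -541/(31/5) = (5/31)*(-541) = -2705/31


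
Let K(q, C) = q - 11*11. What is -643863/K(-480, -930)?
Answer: 643863/601 ≈ 1071.3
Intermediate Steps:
K(q, C) = -121 + q (K(q, C) = q - 121 = -121 + q)
-643863/K(-480, -930) = -643863/(-121 - 480) = -643863/(-601) = -643863*(-1/601) = 643863/601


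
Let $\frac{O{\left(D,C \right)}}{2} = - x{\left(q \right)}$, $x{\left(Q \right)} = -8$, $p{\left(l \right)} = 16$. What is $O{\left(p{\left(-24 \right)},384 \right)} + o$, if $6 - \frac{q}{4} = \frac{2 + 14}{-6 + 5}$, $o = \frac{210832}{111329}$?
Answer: $\frac{1992096}{111329} \approx 17.894$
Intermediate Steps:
$o = \frac{210832}{111329}$ ($o = 210832 \cdot \frac{1}{111329} = \frac{210832}{111329} \approx 1.8938$)
$q = 88$ ($q = 24 - 4 \frac{2 + 14}{-6 + 5} = 24 - 4 \frac{16}{-1} = 24 - 4 \cdot 16 \left(-1\right) = 24 - -64 = 24 + 64 = 88$)
$O{\left(D,C \right)} = 16$ ($O{\left(D,C \right)} = 2 \left(\left(-1\right) \left(-8\right)\right) = 2 \cdot 8 = 16$)
$O{\left(p{\left(-24 \right)},384 \right)} + o = 16 + \frac{210832}{111329} = \frac{1992096}{111329}$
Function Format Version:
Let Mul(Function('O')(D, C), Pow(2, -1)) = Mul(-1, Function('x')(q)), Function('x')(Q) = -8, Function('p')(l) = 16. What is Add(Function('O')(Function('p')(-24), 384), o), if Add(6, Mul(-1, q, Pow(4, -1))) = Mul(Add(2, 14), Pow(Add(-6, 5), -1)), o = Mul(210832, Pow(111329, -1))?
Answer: Rational(1992096, 111329) ≈ 17.894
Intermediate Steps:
o = Rational(210832, 111329) (o = Mul(210832, Rational(1, 111329)) = Rational(210832, 111329) ≈ 1.8938)
q = 88 (q = Add(24, Mul(-4, Mul(Add(2, 14), Pow(Add(-6, 5), -1)))) = Add(24, Mul(-4, Mul(16, Pow(-1, -1)))) = Add(24, Mul(-4, Mul(16, -1))) = Add(24, Mul(-4, -16)) = Add(24, 64) = 88)
Function('O')(D, C) = 16 (Function('O')(D, C) = Mul(2, Mul(-1, -8)) = Mul(2, 8) = 16)
Add(Function('O')(Function('p')(-24), 384), o) = Add(16, Rational(210832, 111329)) = Rational(1992096, 111329)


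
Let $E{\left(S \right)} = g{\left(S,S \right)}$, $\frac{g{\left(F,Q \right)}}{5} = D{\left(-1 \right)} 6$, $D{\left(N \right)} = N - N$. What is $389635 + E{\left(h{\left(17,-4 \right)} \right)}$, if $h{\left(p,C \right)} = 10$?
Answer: $389635$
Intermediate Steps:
$D{\left(N \right)} = 0$
$g{\left(F,Q \right)} = 0$ ($g{\left(F,Q \right)} = 5 \cdot 0 \cdot 6 = 5 \cdot 0 = 0$)
$E{\left(S \right)} = 0$
$389635 + E{\left(h{\left(17,-4 \right)} \right)} = 389635 + 0 = 389635$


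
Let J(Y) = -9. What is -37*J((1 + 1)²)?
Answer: 333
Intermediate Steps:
-37*J((1 + 1)²) = -37*(-9) = 333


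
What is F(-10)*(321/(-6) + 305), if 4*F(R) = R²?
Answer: 12575/2 ≈ 6287.5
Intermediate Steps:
F(R) = R²/4
F(-10)*(321/(-6) + 305) = ((¼)*(-10)²)*(321/(-6) + 305) = ((¼)*100)*(321*(-⅙) + 305) = 25*(-107/2 + 305) = 25*(503/2) = 12575/2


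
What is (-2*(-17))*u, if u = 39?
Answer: 1326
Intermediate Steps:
(-2*(-17))*u = -2*(-17)*39 = 34*39 = 1326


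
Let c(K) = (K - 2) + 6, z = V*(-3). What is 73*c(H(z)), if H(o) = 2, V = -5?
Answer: 438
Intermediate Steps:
z = 15 (z = -5*(-3) = 15)
c(K) = 4 + K (c(K) = (-2 + K) + 6 = 4 + K)
73*c(H(z)) = 73*(4 + 2) = 73*6 = 438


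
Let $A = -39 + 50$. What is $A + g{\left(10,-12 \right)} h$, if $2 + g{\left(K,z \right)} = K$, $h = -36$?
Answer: $-277$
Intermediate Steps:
$g{\left(K,z \right)} = -2 + K$
$A = 11$
$A + g{\left(10,-12 \right)} h = 11 + \left(-2 + 10\right) \left(-36\right) = 11 + 8 \left(-36\right) = 11 - 288 = -277$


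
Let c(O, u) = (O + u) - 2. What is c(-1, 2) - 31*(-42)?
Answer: 1301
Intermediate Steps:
c(O, u) = -2 + O + u
c(-1, 2) - 31*(-42) = (-2 - 1 + 2) - 31*(-42) = -1 + 1302 = 1301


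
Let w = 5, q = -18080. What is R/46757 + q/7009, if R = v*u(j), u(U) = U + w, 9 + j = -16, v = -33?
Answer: -840740620/327719813 ≈ -2.5654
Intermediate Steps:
j = -25 (j = -9 - 16 = -25)
u(U) = 5 + U (u(U) = U + 5 = 5 + U)
R = 660 (R = -33*(5 - 25) = -33*(-20) = 660)
R/46757 + q/7009 = 660/46757 - 18080/7009 = -840740620/327719813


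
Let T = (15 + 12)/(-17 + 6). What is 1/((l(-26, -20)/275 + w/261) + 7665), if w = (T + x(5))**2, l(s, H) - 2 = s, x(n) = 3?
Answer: 87725/672404569 ≈ 0.00013046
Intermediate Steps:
T = -27/11 (T = 27/(-11) = 27*(-1/11) = -27/11 ≈ -2.4545)
l(s, H) = 2 + s
w = 36/121 (w = (-27/11 + 3)**2 = (6/11)**2 = 36/121 ≈ 0.29752)
1/((l(-26, -20)/275 + w/261) + 7665) = 1/(((2 - 26)/275 + (36/121)/261) + 7665) = 1/((-24*1/275 + (36/121)*(1/261)) + 7665) = 1/((-24/275 + 4/3509) + 7665) = 1/(-7556/87725 + 7665) = 1/(672404569/87725) = 87725/672404569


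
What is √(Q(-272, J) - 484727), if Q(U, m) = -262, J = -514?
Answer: I*√484989 ≈ 696.41*I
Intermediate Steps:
√(Q(-272, J) - 484727) = √(-262 - 484727) = √(-484989) = I*√484989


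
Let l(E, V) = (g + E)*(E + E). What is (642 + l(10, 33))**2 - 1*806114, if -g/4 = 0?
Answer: -97150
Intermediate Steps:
g = 0 (g = -4*0 = 0)
l(E, V) = 2*E**2 (l(E, V) = (0 + E)*(E + E) = E*(2*E) = 2*E**2)
(642 + l(10, 33))**2 - 1*806114 = (642 + 2*10**2)**2 - 1*806114 = (642 + 2*100)**2 - 806114 = (642 + 200)**2 - 806114 = 842**2 - 806114 = 708964 - 806114 = -97150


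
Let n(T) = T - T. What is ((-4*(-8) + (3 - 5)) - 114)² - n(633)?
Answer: 7056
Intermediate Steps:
n(T) = 0
((-4*(-8) + (3 - 5)) - 114)² - n(633) = ((-4*(-8) + (3 - 5)) - 114)² - 1*0 = ((32 - 2) - 114)² + 0 = (30 - 114)² + 0 = (-84)² + 0 = 7056 + 0 = 7056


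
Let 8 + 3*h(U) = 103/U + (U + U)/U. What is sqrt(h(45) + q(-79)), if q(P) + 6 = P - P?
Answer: I*sqrt(14655)/45 ≈ 2.6902*I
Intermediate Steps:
q(P) = -6 (q(P) = -6 + (P - P) = -6 + 0 = -6)
h(U) = -2 + 103/(3*U) (h(U) = -8/3 + (103/U + (U + U)/U)/3 = -8/3 + (103/U + (2*U)/U)/3 = -8/3 + (103/U + 2)/3 = -8/3 + (2 + 103/U)/3 = -8/3 + (2/3 + 103/(3*U)) = -2 + 103/(3*U))
sqrt(h(45) + q(-79)) = sqrt((-2 + (103/3)/45) - 6) = sqrt((-2 + (103/3)*(1/45)) - 6) = sqrt((-2 + 103/135) - 6) = sqrt(-167/135 - 6) = sqrt(-977/135) = I*sqrt(14655)/45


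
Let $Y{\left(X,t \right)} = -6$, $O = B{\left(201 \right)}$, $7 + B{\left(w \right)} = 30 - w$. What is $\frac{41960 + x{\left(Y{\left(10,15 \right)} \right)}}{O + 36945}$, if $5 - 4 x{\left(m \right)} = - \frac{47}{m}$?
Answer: $\frac{1007023}{882408} \approx 1.1412$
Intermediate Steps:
$B{\left(w \right)} = 23 - w$ ($B{\left(w \right)} = -7 - \left(-30 + w\right) = 23 - w$)
$O = -178$ ($O = 23 - 201 = -178$)
$x{\left(m \right)} = \frac{5}{4} + \frac{47}{4 m}$ ($x{\left(m \right)} = \frac{5}{4} - \frac{\left(-47\right) \frac{1}{m}}{4} = \frac{5}{4} + \frac{47}{4 m}$)
$\frac{41960 + x{\left(Y{\left(10,15 \right)} \right)}}{O + 36945} = \frac{41960 + \frac{47 + 5 \left(-6\right)}{4 \left(-6\right)}}{-178 + 36945} = \frac{41960 + \frac{1}{4} \left(- \frac{1}{6}\right) \left(47 - 30\right)}{36767} = \left(41960 + \frac{1}{4} \left(- \frac{1}{6}\right) 17\right) \frac{1}{36767} = \left(41960 - \frac{17}{24}\right) \frac{1}{36767} = \frac{1007023}{24} \cdot \frac{1}{36767} = \frac{1007023}{882408}$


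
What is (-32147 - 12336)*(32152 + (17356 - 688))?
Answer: -2171660060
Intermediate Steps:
(-32147 - 12336)*(32152 + (17356 - 688)) = -44483*(32152 + 16668) = -44483*48820 = -2171660060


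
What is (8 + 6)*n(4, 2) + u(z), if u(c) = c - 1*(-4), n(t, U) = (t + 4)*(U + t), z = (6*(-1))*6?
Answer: 640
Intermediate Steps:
z = -36 (z = -6*6 = -36)
n(t, U) = (4 + t)*(U + t)
u(c) = 4 + c (u(c) = c + 4 = 4 + c)
(8 + 6)*n(4, 2) + u(z) = (8 + 6)*(4² + 4*2 + 4*4 + 2*4) + (4 - 36) = 14*(16 + 8 + 16 + 8) - 32 = 14*48 - 32 = 672 - 32 = 640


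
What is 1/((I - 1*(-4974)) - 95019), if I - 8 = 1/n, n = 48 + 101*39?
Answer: -3987/358977518 ≈ -1.1107e-5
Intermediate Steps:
n = 3987 (n = 48 + 3939 = 3987)
I = 31897/3987 (I = 8 + 1/3987 = 31897/3987 ≈ 8.0002)
1/((I - 1*(-4974)) - 95019) = 1/((31897/3987 - 1*(-4974)) - 95019) = 1/((31897/3987 + 4974) - 95019) = 1/(19863235/3987 - 95019) = 1/(-358977518/3987) = -3987/358977518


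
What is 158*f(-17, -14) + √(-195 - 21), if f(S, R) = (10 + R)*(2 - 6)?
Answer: 2528 + 6*I*√6 ≈ 2528.0 + 14.697*I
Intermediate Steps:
f(S, R) = -40 - 4*R (f(S, R) = (10 + R)*(-4) = -40 - 4*R)
158*f(-17, -14) + √(-195 - 21) = 158*(-40 - 4*(-14)) + √(-195 - 21) = 158*(-40 + 56) + √(-216) = 158*16 + 6*I*√6 = 2528 + 6*I*√6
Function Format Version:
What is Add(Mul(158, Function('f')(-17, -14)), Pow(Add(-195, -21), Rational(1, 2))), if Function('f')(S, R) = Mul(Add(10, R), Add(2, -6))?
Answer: Add(2528, Mul(6, I, Pow(6, Rational(1, 2)))) ≈ Add(2528.0, Mul(14.697, I))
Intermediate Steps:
Function('f')(S, R) = Add(-40, Mul(-4, R)) (Function('f')(S, R) = Mul(Add(10, R), -4) = Add(-40, Mul(-4, R)))
Add(Mul(158, Function('f')(-17, -14)), Pow(Add(-195, -21), Rational(1, 2))) = Add(Mul(158, Add(-40, Mul(-4, -14))), Pow(Add(-195, -21), Rational(1, 2))) = Add(Mul(158, Add(-40, 56)), Pow(-216, Rational(1, 2))) = Add(Mul(158, 16), Mul(6, I, Pow(6, Rational(1, 2)))) = Add(2528, Mul(6, I, Pow(6, Rational(1, 2))))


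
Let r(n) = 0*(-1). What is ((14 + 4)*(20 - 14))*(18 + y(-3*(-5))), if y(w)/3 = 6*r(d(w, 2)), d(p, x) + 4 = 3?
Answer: 1944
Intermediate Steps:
d(p, x) = -1 (d(p, x) = -4 + 3 = -1)
r(n) = 0
y(w) = 0 (y(w) = 3*(6*0) = 3*0 = 0)
((14 + 4)*(20 - 14))*(18 + y(-3*(-5))) = ((14 + 4)*(20 - 14))*(18 + 0) = (18*6)*18 = 108*18 = 1944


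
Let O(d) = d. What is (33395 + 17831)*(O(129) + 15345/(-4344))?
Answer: 4653293001/724 ≈ 6.4272e+6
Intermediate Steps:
(33395 + 17831)*(O(129) + 15345/(-4344)) = (33395 + 17831)*(129 + 15345/(-4344)) = 51226*(129 + 15345*(-1/4344)) = 51226*(129 - 5115/1448) = 51226*(181677/1448) = 4653293001/724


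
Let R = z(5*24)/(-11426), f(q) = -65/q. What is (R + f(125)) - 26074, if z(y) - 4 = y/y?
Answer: -7448186763/285650 ≈ -26075.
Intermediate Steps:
z(y) = 5 (z(y) = 4 + y/y = 4 + 1 = 5)
R = -5/11426 (R = 5/(-11426) = 5*(-1/11426) = -5/11426 ≈ -0.00043760)
(R + f(125)) - 26074 = (-5/11426 - 65/125) - 26074 = (-5/11426 - 65*1/125) - 26074 = (-5/11426 - 13/25) - 26074 = -148663/285650 - 26074 = -7448186763/285650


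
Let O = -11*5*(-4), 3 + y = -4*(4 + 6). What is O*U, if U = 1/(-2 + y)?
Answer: -44/9 ≈ -4.8889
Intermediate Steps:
y = -43 (y = -3 - 4*(4 + 6) = -3 - 4*10 = -3 - 40 = -43)
O = 220 (O = -55*(-4) = 220)
U = -1/45 (U = 1/(-2 - 43) = 1/(-45) = -1/45 ≈ -0.022222)
O*U = 220*(-1/45) = -44/9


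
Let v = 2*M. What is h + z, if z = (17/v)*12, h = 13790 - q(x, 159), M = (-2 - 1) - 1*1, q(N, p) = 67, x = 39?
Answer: 27395/2 ≈ 13698.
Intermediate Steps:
M = -4 (M = -3 - 1 = -4)
v = -8 (v = 2*(-4) = -8)
h = 13723 (h = 13790 - 1*67 = 13790 - 67 = 13723)
z = -51/2 (z = (17/(-8))*12 = (17*(-1/8))*12 = -17/8*12 = -51/2 ≈ -25.500)
h + z = 13723 - 51/2 = 27395/2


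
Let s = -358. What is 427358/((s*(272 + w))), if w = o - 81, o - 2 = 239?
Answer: -213679/77328 ≈ -2.7633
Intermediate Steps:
o = 241 (o = 2 + 239 = 241)
w = 160 (w = 241 - 81 = 160)
427358/((s*(272 + w))) = 427358/((-358*(272 + 160))) = 427358/((-358*432)) = 427358/(-154656) = 427358*(-1/154656) = -213679/77328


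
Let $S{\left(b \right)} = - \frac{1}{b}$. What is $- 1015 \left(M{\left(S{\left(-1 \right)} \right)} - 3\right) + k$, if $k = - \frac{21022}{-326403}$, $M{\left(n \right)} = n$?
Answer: $\frac{662619112}{326403} \approx 2030.1$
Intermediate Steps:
$k = \frac{21022}{326403}$ ($k = \left(-21022\right) \left(- \frac{1}{326403}\right) = \frac{21022}{326403} \approx 0.064405$)
$- 1015 \left(M{\left(S{\left(-1 \right)} \right)} - 3\right) + k = - 1015 \left(- \frac{1}{-1} - 3\right) + \frac{21022}{326403} = - 1015 \left(\left(-1\right) \left(-1\right) - 3\right) + \frac{21022}{326403} = - 1015 \left(1 - 3\right) + \frac{21022}{326403} = \left(-1015\right) \left(-2\right) + \frac{21022}{326403} = 2030 + \frac{21022}{326403} = \frac{662619112}{326403}$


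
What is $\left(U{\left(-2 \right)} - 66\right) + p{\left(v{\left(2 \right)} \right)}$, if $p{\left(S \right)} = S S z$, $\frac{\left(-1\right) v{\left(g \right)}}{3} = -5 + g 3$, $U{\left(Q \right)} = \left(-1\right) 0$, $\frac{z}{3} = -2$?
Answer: $-120$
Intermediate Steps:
$z = -6$ ($z = 3 \left(-2\right) = -6$)
$U{\left(Q \right)} = 0$
$v{\left(g \right)} = 15 - 9 g$ ($v{\left(g \right)} = - 3 \left(-5 + g 3\right) = - 3 \left(-5 + 3 g\right) = 15 - 9 g$)
$p{\left(S \right)} = - 6 S^{2}$ ($p{\left(S \right)} = S S \left(-6\right) = S^{2} \left(-6\right) = - 6 S^{2}$)
$\left(U{\left(-2 \right)} - 66\right) + p{\left(v{\left(2 \right)} \right)} = \left(0 - 66\right) - 6 \left(15 - 18\right)^{2} = -66 - 6 \left(-3\right)^{2} = -66 - 54 = -120$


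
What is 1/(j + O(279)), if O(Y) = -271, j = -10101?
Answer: -1/10372 ≈ -9.6413e-5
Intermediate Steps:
1/(j + O(279)) = 1/(-10101 - 271) = 1/(-10372) = -1/10372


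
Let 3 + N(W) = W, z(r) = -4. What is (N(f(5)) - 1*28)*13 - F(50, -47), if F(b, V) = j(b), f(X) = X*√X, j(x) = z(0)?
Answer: -399 + 65*√5 ≈ -253.66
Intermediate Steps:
j(x) = -4
f(X) = X^(3/2)
N(W) = -3 + W
F(b, V) = -4
(N(f(5)) - 1*28)*13 - F(50, -47) = ((-3 + 5^(3/2)) - 1*28)*13 - 1*(-4) = ((-3 + 5*√5) - 28)*13 + 4 = (-31 + 5*√5)*13 + 4 = (-403 + 65*√5) + 4 = -399 + 65*√5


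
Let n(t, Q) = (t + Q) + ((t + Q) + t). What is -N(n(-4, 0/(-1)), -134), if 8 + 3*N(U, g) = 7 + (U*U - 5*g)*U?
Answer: 9769/3 ≈ 3256.3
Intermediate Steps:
n(t, Q) = 2*Q + 3*t (n(t, Q) = (Q + t) + ((Q + t) + t) = (Q + t) + (Q + 2*t) = 2*Q + 3*t)
N(U, g) = -⅓ + U*(U² - 5*g)/3 (N(U, g) = -8/3 + (7 + (U*U - 5*g)*U)/3 = -8/3 + (7 + (U² - 5*g)*U)/3 = -8/3 + (7 + U*(U² - 5*g))/3 = -8/3 + (7/3 + U*(U² - 5*g)/3) = -⅓ + U*(U² - 5*g)/3)
-N(n(-4, 0/(-1)), -134) = -(-⅓ + (2*(0/(-1)) + 3*(-4))³/3 - 5/3*(2*(0/(-1)) + 3*(-4))*(-134)) = -(-⅓ + (2*(0*(-1)) - 12)³/3 - 5/3*(2*(0*(-1)) - 12)*(-134)) = -(-⅓ + (2*0 - 12)³/3 - 5/3*(2*0 - 12)*(-134)) = -(-⅓ + (0 - 12)³/3 - 5/3*(0 - 12)*(-134)) = -(-⅓ + (⅓)*(-12)³ - 5/3*(-12)*(-134)) = -(-⅓ + (⅓)*(-1728) - 2680) = -(-⅓ - 576 - 2680) = -1*(-9769/3) = 9769/3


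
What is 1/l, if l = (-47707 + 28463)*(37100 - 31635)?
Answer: -1/105168460 ≈ -9.5086e-9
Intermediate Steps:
l = -105168460 (l = -19244*5465 = -105168460)
1/l = 1/(-105168460) = -1/105168460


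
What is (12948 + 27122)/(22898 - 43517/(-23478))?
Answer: 940763460/537642761 ≈ 1.7498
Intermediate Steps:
(12948 + 27122)/(22898 - 43517/(-23478)) = 40070/(22898 - 43517*(-1/23478)) = 40070/(22898 + 43517/23478) = 40070/(537642761/23478) = 40070*(23478/537642761) = 940763460/537642761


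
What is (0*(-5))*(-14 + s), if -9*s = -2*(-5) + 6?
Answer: 0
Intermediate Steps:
s = -16/9 (s = -(-2*(-5) + 6)/9 = -(10 + 6)/9 = -1/9*16 = -16/9 ≈ -1.7778)
(0*(-5))*(-14 + s) = (0*(-5))*(-14 - 16/9) = 0*(-142/9) = 0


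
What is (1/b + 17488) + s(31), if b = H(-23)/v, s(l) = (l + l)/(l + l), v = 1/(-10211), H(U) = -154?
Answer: 27501347567/1572494 ≈ 17489.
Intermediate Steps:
v = -1/10211 ≈ -9.7934e-5
s(l) = 1 (s(l) = (2*l)/((2*l)) = (2*l)*(1/(2*l)) = 1)
b = 1572494 (b = -154/(-1/10211) = -154*(-10211) = 1572494)
(1/b + 17488) + s(31) = (1/1572494 + 17488) + 1 = 27499775073/1572494 + 1 = 27501347567/1572494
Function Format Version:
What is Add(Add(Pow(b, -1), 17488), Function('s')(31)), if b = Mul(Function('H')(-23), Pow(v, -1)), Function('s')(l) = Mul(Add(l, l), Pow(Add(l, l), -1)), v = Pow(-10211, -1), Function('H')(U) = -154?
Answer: Rational(27501347567, 1572494) ≈ 17489.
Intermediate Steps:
v = Rational(-1, 10211) ≈ -9.7934e-5
Function('s')(l) = 1 (Function('s')(l) = Mul(Mul(2, l), Pow(Mul(2, l), -1)) = Mul(Mul(2, l), Mul(Rational(1, 2), Pow(l, -1))) = 1)
b = 1572494 (b = Mul(-154, Pow(Rational(-1, 10211), -1)) = Mul(-154, -10211) = 1572494)
Add(Add(Pow(b, -1), 17488), Function('s')(31)) = Add(Add(Pow(1572494, -1), 17488), 1) = Add(Add(Rational(1, 1572494), 17488), 1) = Add(Rational(27499775073, 1572494), 1) = Rational(27501347567, 1572494)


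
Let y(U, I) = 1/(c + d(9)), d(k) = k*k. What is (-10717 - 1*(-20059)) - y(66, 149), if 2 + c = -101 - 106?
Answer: 1195777/128 ≈ 9342.0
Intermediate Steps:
d(k) = k²
c = -209 (c = -2 + (-101 - 106) = -2 - 207 = -209)
y(U, I) = -1/128 (y(U, I) = 1/(-209 + 9²) = 1/(-209 + 81) = 1/(-128) = -1/128)
(-10717 - 1*(-20059)) - y(66, 149) = (-10717 - 1*(-20059)) - 1*(-1/128) = (-10717 + 20059) + 1/128 = 9342 + 1/128 = 1195777/128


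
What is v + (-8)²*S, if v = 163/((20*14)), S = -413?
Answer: -7400797/280 ≈ -26431.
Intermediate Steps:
v = 163/280 ≈ 0.58214
v + (-8)²*S = 163/280 + (-8)²*(-413) = 163/280 + 64*(-413) = 163/280 - 26432 = -7400797/280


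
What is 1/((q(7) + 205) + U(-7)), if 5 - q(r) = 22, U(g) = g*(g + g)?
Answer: 1/286 ≈ 0.0034965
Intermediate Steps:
U(g) = 2*g² (U(g) = g*(2*g) = 2*g²)
q(r) = -17 (q(r) = 5 - 1*22 = 5 - 22 = -17)
1/((q(7) + 205) + U(-7)) = 1/((-17 + 205) + 2*(-7)²) = 1/(188 + 2*49) = 1/(188 + 98) = 1/286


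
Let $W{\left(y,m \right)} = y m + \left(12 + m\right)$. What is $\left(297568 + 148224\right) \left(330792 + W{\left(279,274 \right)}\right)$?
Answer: $181670939008$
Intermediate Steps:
$W{\left(y,m \right)} = 12 + m + m y$ ($W{\left(y,m \right)} = m y + \left(12 + m\right) = 12 + m + m y$)
$\left(297568 + 148224\right) \left(330792 + W{\left(279,274 \right)}\right) = \left(297568 + 148224\right) \left(330792 + \left(12 + 274 + 274 \cdot 279\right)\right) = 445792 \left(330792 + \left(12 + 274 + 76446\right)\right) = 445792 \left(330792 + 76732\right) = 445792 \cdot 407524 = 181670939008$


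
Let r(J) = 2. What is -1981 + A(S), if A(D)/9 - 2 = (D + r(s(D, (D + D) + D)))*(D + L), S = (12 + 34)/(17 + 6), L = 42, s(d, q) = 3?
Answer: -379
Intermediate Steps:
S = 2 (S = 46/23 = 46*(1/23) = 2)
A(D) = 18 + 9*(2 + D)*(42 + D) (A(D) = 18 + 9*((D + 2)*(D + 42)) = 18 + 9*((2 + D)*(42 + D)) = 18 + 9*(2 + D)*(42 + D))
-1981 + A(S) = -1981 + (774 + 9*2**2 + 396*2) = -1981 + (774 + 9*4 + 792) = -1981 + (774 + 36 + 792) = -1981 + 1602 = -379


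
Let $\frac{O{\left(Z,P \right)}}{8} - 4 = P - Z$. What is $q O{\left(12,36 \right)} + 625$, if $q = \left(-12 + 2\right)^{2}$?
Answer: $23025$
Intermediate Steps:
$O{\left(Z,P \right)} = 32 - 8 Z + 8 P$ ($O{\left(Z,P \right)} = 32 + 8 \left(P - Z\right) = 32 + \left(- 8 Z + 8 P\right) = 32 - 8 Z + 8 P$)
$q = 100$ ($q = \left(-10\right)^{2} = 100$)
$q O{\left(12,36 \right)} + 625 = 100 \left(32 - 96 + 8 \cdot 36\right) + 625 = 100 \left(32 - 96 + 288\right) + 625 = 100 \cdot 224 + 625 = 22400 + 625 = 23025$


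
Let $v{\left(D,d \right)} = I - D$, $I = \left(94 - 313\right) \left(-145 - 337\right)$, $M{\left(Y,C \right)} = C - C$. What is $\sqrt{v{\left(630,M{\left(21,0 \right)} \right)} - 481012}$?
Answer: $2 i \sqrt{94021} \approx 613.26 i$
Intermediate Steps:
$M{\left(Y,C \right)} = 0$
$I = 105558$ ($I = \left(-219\right) \left(-482\right) = 105558$)
$v{\left(D,d \right)} = 105558 - D$
$\sqrt{v{\left(630,M{\left(21,0 \right)} \right)} - 481012} = \sqrt{\left(105558 - 630\right) - 481012} = \sqrt{104928 - 481012} = \sqrt{-376084} = 2 i \sqrt{94021}$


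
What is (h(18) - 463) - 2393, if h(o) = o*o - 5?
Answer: -2537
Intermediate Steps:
h(o) = -5 + o**2 (h(o) = o**2 - 5 = -5 + o**2)
(h(18) - 463) - 2393 = ((-5 + 18**2) - 463) - 2393 = ((-5 + 324) - 463) - 2393 = (319 - 463) - 2393 = -144 - 2393 = -2537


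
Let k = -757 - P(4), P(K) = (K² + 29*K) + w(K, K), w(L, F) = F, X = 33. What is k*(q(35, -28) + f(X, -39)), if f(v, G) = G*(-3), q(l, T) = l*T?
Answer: 770659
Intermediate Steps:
q(l, T) = T*l
f(v, G) = -3*G
P(K) = K² + 30*K (P(K) = (K² + 29*K) + K = K² + 30*K)
k = -893 (k = -757 - 4*(30 + 4) = -757 - 4*34 = -757 - 1*136 = -757 - 136 = -893)
k*(q(35, -28) + f(X, -39)) = -893*(-28*35 - 3*(-39)) = -893*(-980 + 117) = -893*(-863) = 770659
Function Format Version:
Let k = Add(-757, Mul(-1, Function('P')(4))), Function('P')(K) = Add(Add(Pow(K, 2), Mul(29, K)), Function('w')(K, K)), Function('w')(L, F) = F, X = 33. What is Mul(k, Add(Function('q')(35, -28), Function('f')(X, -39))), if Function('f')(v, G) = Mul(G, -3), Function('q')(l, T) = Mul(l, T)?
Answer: 770659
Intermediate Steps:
Function('q')(l, T) = Mul(T, l)
Function('f')(v, G) = Mul(-3, G)
Function('P')(K) = Add(Pow(K, 2), Mul(30, K)) (Function('P')(K) = Add(Add(Pow(K, 2), Mul(29, K)), K) = Add(Pow(K, 2), Mul(30, K)))
k = -893 (k = Add(-757, Mul(-1, Mul(4, Add(30, 4)))) = Add(-757, Mul(-1, Mul(4, 34))) = Add(-757, Mul(-1, 136)) = Add(-757, -136) = -893)
Mul(k, Add(Function('q')(35, -28), Function('f')(X, -39))) = Mul(-893, Add(Mul(-28, 35), Mul(-3, -39))) = Mul(-893, Add(-980, 117)) = Mul(-893, -863) = 770659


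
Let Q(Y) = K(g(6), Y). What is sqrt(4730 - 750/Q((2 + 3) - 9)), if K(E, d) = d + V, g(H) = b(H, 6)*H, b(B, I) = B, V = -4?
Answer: sqrt(19295)/2 ≈ 69.453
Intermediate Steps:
g(H) = H**2 (g(H) = H*H = H**2)
K(E, d) = -4 + d (K(E, d) = d - 4 = -4 + d)
Q(Y) = -4 + Y
sqrt(4730 - 750/Q((2 + 3) - 9)) = sqrt(4730 - 750/(-4 + ((2 + 3) - 9))) = sqrt(4730 - 750/(-4 + (5 - 9))) = sqrt(4730 - 750/(-4 - 4)) = sqrt(4730 - 750/(-8)) = sqrt(4730 - 750*(-1/8)) = sqrt(4730 + 375/4) = sqrt(19295/4) = sqrt(19295)/2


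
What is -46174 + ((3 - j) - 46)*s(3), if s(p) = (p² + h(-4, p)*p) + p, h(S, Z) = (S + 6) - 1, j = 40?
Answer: -47419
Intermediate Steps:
h(S, Z) = 5 + S (h(S, Z) = (6 + S) - 1 = 5 + S)
s(p) = p² + 2*p (s(p) = (p² + (5 - 4)*p) + p = (p² + 1*p) + p = (p² + p) + p = (p + p²) + p = p² + 2*p)
-46174 + ((3 - j) - 46)*s(3) = -46174 + ((3 - 1*40) - 46)*(3*(2 + 3)) = -46174 + ((3 - 40) - 46)*(3*5) = -46174 + (-37 - 46)*15 = -46174 - 83*15 = -46174 - 1245 = -47419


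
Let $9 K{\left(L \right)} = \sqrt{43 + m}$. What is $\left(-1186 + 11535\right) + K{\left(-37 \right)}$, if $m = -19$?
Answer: $10349 + \frac{2 \sqrt{6}}{9} \approx 10350.0$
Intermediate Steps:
$K{\left(L \right)} = \frac{2 \sqrt{6}}{9}$ ($K{\left(L \right)} = \frac{\sqrt{43 - 19}}{9} = \frac{\sqrt{24}}{9} = \frac{2 \sqrt{6}}{9}$)
$\left(-1186 + 11535\right) + K{\left(-37 \right)} = \left(-1186 + 11535\right) + \frac{2 \sqrt{6}}{9} = 10349 + \frac{2 \sqrt{6}}{9}$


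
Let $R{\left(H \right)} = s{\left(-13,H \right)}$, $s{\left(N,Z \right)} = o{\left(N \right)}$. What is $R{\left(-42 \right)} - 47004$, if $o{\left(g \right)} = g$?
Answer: $-47017$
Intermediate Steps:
$s{\left(N,Z \right)} = N$
$R{\left(H \right)} = -13$
$R{\left(-42 \right)} - 47004 = -13 - 47004 = -47017$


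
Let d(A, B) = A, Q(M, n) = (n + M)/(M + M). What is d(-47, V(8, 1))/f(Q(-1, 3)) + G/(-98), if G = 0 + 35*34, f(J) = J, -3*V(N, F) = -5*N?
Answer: 244/7 ≈ 34.857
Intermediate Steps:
V(N, F) = 5*N/3 (V(N, F) = -(-5)*N/3 = 5*N/3)
Q(M, n) = (M + n)/(2*M) (Q(M, n) = (M + n)/((2*M)) = (M + n)*(1/(2*M)) = (M + n)/(2*M))
G = 1190 (G = 0 + 1190 = 1190)
d(-47, V(8, 1))/f(Q(-1, 3)) + G/(-98) = -47*(-2/(-1 + 3)) + 1190/(-98) = -47/((½)*(-1)*2) + 1190*(-1/98) = -47/(-1) - 85/7 = -47*(-1) - 85/7 = 47 - 85/7 = 244/7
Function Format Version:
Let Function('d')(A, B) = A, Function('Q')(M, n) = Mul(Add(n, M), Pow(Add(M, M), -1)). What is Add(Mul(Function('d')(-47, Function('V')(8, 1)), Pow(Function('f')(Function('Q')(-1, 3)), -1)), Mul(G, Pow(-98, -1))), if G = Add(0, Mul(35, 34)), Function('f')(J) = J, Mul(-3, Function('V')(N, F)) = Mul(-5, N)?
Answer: Rational(244, 7) ≈ 34.857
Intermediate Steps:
Function('V')(N, F) = Mul(Rational(5, 3), N) (Function('V')(N, F) = Mul(Rational(-1, 3), Mul(-5, N)) = Mul(Rational(5, 3), N))
Function('Q')(M, n) = Mul(Rational(1, 2), Pow(M, -1), Add(M, n)) (Function('Q')(M, n) = Mul(Add(M, n), Pow(Mul(2, M), -1)) = Mul(Add(M, n), Mul(Rational(1, 2), Pow(M, -1))) = Mul(Rational(1, 2), Pow(M, -1), Add(M, n)))
G = 1190 (G = Add(0, 1190) = 1190)
Add(Mul(Function('d')(-47, Function('V')(8, 1)), Pow(Function('f')(Function('Q')(-1, 3)), -1)), Mul(G, Pow(-98, -1))) = Add(Mul(-47, Pow(Mul(Rational(1, 2), Pow(-1, -1), Add(-1, 3)), -1)), Mul(1190, Pow(-98, -1))) = Add(Mul(-47, Pow(Mul(Rational(1, 2), -1, 2), -1)), Mul(1190, Rational(-1, 98))) = Add(Mul(-47, Pow(-1, -1)), Rational(-85, 7)) = Add(Mul(-47, -1), Rational(-85, 7)) = Add(47, Rational(-85, 7)) = Rational(244, 7)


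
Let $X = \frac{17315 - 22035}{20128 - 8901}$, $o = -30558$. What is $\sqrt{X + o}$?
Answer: $\frac{i \sqrt{3851752266622}}{11227} \approx 174.81 i$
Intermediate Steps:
$X = - \frac{4720}{11227}$ ($X = - \frac{4720}{20128 - 8901} = - \frac{4720}{11227} \approx -0.42041$)
$\sqrt{X + o} = \sqrt{- \frac{4720}{11227} - 30558} = \sqrt{- \frac{343079386}{11227}} = \frac{i \sqrt{3851752266622}}{11227}$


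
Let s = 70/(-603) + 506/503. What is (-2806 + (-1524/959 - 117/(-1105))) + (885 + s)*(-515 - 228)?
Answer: -16343303142160276/24724233135 ≈ -6.6102e+5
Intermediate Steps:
s = 269908/303309 (s = 70*(-1/603) + 506*(1/503) = -70/603 + 506/503 = 269908/303309 ≈ 0.88988)
(-2806 + (-1524/959 - 117/(-1105))) + (885 + s)*(-515 - 228) = (-2806 + (-1524/959 - 117/(-1105))) + (885 + 269908/303309)*(-515 - 228) = (-2806 + (-1524*1/959 - 117*(-1/1105))) + (268698373/303309)*(-743) = (-2806 + (-1524/959 + 9/85)) - 199642891139/303309 = (-2806 - 120909/81515) - 199642891139/303309 = -228851999/81515 - 199642891139/303309 = -16343303142160276/24724233135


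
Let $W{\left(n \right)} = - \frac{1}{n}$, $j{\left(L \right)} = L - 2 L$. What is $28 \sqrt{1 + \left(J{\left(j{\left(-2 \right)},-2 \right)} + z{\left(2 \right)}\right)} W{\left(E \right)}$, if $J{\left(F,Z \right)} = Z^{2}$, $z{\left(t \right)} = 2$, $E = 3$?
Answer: $- \frac{28 \sqrt{7}}{3} \approx -24.694$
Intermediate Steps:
$j{\left(L \right)} = - L$
$28 \sqrt{1 + \left(J{\left(j{\left(-2 \right)},-2 \right)} + z{\left(2 \right)}\right)} W{\left(E \right)} = 28 \sqrt{1 + \left(\left(-2\right)^{2} + 2\right)} \left(- \frac{1}{3}\right) = 28 \sqrt{1 + \left(4 + 2\right)} \left(\left(-1\right) \frac{1}{3}\right) = 28 \sqrt{1 + 6} \left(- \frac{1}{3}\right) = 28 \sqrt{7} \left(- \frac{1}{3}\right) = - \frac{28 \sqrt{7}}{3}$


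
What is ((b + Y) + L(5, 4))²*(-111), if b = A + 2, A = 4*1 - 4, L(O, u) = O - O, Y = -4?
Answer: -444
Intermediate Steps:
L(O, u) = 0
A = 0 (A = 4 - 4 = 0)
b = 2 (b = 0 + 2 = 2)
((b + Y) + L(5, 4))²*(-111) = ((2 - 4) + 0)²*(-111) = (-2 + 0)²*(-111) = (-2)²*(-111) = 4*(-111) = -444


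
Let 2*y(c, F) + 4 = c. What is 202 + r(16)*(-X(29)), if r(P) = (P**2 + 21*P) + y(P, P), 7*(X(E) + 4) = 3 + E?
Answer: -978/7 ≈ -139.71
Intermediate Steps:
X(E) = -25/7 + E/7 (X(E) = -4 + (3 + E)/7 = -4 + (3/7 + E/7) = -25/7 + E/7)
y(c, F) = -2 + c/2
r(P) = -2 + P**2 + 43*P/2 (r(P) = (P**2 + 21*P) + (-2 + P/2) = -2 + P**2 + 43*P/2)
202 + r(16)*(-X(29)) = 202 + (-2 + 16**2 + (43/2)*16)*(-(-25/7 + (1/7)*29)) = 202 + (-2 + 256 + 344)*(-(-25/7 + 29/7)) = 202 + 598*(-1*4/7) = 202 + 598*(-4/7) = 202 - 2392/7 = -978/7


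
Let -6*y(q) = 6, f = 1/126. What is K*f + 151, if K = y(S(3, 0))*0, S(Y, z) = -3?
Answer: 151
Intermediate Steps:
f = 1/126 ≈ 0.0079365
y(q) = -1 (y(q) = -⅙*6 = -1)
K = 0 (K = -1*0 = 0)
K*f + 151 = 0*(1/126) + 151 = 0 + 151 = 151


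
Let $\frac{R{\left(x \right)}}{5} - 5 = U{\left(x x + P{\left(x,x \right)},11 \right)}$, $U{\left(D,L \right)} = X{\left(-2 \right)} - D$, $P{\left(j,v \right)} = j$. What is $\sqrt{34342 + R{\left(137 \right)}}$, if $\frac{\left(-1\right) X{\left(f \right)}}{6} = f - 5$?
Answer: $i \sqrt{59953} \approx 244.85 i$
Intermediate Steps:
$X{\left(f \right)} = 30 - 6 f$ ($X{\left(f \right)} = - 6 \left(f - 5\right) = - 6 \left(-5 + f\right) = 30 - 6 f$)
$U{\left(D,L \right)} = 42 - D$ ($U{\left(D,L \right)} = \left(30 - -12\right) - D = \left(30 + 12\right) - D = 42 - D$)
$R{\left(x \right)} = 235 - 5 x - 5 x^{2}$ ($R{\left(x \right)} = 25 + 5 \left(42 - \left(x x + x\right)\right) = 25 + 5 \left(42 - \left(x^{2} + x\right)\right) = 25 + 5 \left(42 - \left(x + x^{2}\right)\right) = 25 + 5 \left(42 - x - x^{2}\right) = 25 - \left(-210 + 5 x + 5 x^{2}\right) = 235 - 5 x - 5 x^{2}$)
$\sqrt{34342 + R{\left(137 \right)}} = \sqrt{34342 - \left(450 + 93845\right)} = \sqrt{34342 - 94295} = \sqrt{-59953} = i \sqrt{59953}$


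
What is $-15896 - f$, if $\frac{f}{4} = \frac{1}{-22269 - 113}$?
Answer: $- \frac{177892134}{11191} \approx -15896.0$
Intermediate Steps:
$f = - \frac{2}{11191}$ ($f = \frac{4}{-22269 - 113} = \frac{4}{-22382} = 4 \left(- \frac{1}{22382}\right) = - \frac{2}{11191} \approx -0.00017871$)
$-15896 - f = -15896 - - \frac{2}{11191} = -15896 + \frac{2}{11191} = - \frac{177892134}{11191}$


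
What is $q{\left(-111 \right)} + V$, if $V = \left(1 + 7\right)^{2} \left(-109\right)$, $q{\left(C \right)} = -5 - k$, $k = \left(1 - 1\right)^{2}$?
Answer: $-6981$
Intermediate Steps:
$k = 0$ ($k = 0^{2} = 0$)
$q{\left(C \right)} = -5$ ($q{\left(C \right)} = -5 - 0 = -5 + 0 = -5$)
$V = -6976$ ($V = 8^{2} \left(-109\right) = 64 \left(-109\right) = -6976$)
$q{\left(-111 \right)} + V = -5 - 6976 = -6981$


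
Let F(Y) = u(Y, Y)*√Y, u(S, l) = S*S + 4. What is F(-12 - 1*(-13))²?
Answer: 25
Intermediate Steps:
u(S, l) = 4 + S² (u(S, l) = S² + 4 = 4 + S²)
F(Y) = √Y*(4 + Y²) (F(Y) = (4 + Y²)*√Y = √Y*(4 + Y²))
F(-12 - 1*(-13))² = (√(-12 - 1*(-13))*(4 + (-12 - 1*(-13))²))² = (√(-12 + 13)*(4 + (-12 + 13)²))² = (√1*(4 + 1²))² = (1*(4 + 1))² = (1*5)² = 5² = 25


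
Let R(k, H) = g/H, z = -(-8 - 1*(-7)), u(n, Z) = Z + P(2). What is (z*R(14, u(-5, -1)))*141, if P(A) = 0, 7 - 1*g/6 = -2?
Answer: -7614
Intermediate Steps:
g = 54 (g = 42 - 6*(-2) = 42 + 12 = 54)
u(n, Z) = Z (u(n, Z) = Z + 0 = Z)
z = 1 (z = -(-8 + 7) = -1*(-1) = 1)
R(k, H) = 54/H
(z*R(14, u(-5, -1)))*141 = (1*(54/(-1)))*141 = (1*(54*(-1)))*141 = (1*(-54))*141 = -54*141 = -7614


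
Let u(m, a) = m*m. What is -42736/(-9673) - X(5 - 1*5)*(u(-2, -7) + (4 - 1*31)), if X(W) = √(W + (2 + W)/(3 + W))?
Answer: 42736/9673 + 23*√6/3 ≈ 23.197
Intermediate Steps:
u(m, a) = m²
X(W) = √(W + (2 + W)/(3 + W))
-42736/(-9673) - X(5 - 1*5)*(u(-2, -7) + (4 - 1*31)) = -42736/(-9673) - √((2 + (5 - 1*5) + (5 - 1*5)*(3 + (5 - 1*5)))/(3 + (5 - 1*5)))*((-2)² + (4 - 1*31)) = -42736*(-1/9673) - √((2 + (5 - 5) + (5 - 5)*(3 + (5 - 5)))/(3 + (5 - 5)))*(4 + (4 - 31)) = 42736/9673 - √((2 + 0 + 0*(3 + 0))/(3 + 0))*(4 - 27) = 42736/9673 - √((2 + 0 + 0*3)/3)*(-23) = 42736/9673 - √((2 + 0 + 0)/3)*(-23) = 42736/9673 - √((⅓)*2)*(-23) = 42736/9673 - √(⅔)*(-23) = 42736/9673 - √6/3*(-23) = 42736/9673 - (-23)*√6/3 = 42736/9673 + 23*√6/3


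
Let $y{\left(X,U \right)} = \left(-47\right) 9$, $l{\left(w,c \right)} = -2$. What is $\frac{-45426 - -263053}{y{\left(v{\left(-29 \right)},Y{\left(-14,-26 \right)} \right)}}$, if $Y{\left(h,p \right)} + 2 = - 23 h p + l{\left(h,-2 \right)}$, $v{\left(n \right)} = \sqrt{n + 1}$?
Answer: $- \frac{217627}{423} \approx -514.48$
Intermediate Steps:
$v{\left(n \right)} = \sqrt{1 + n}$
$Y{\left(h,p \right)} = -4 - 23 h p$ ($Y{\left(h,p \right)} = -2 + \left(- 23 h p - 2\right) = -2 - \left(2 + 23 h p\right) = -4 - 23 h p$)
$y{\left(X,U \right)} = -423$
$\frac{-45426 - -263053}{y{\left(v{\left(-29 \right)},Y{\left(-14,-26 \right)} \right)}} = \frac{-45426 - -263053}{-423} = \left(-45426 + 263053\right) \left(- \frac{1}{423}\right) = 217627 \left(- \frac{1}{423}\right) = - \frac{217627}{423}$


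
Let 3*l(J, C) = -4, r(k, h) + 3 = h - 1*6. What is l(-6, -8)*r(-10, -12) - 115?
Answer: -87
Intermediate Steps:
r(k, h) = -9 + h (r(k, h) = -3 + (h - 1*6) = -3 + (h - 6) = -3 + (-6 + h) = -9 + h)
l(J, C) = -4/3 (l(J, C) = (⅓)*(-4) = -4/3)
l(-6, -8)*r(-10, -12) - 115 = -4*(-9 - 12)/3 - 115 = -4/3*(-21) - 115 = 28 - 115 = -87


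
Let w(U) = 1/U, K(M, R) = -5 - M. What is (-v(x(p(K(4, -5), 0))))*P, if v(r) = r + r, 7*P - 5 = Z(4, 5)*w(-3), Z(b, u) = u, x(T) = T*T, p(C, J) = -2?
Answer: -80/21 ≈ -3.8095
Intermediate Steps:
x(T) = T²
P = 10/21 (P = 5/7 + (5/(-3))/7 = 5/7 + (5*(-⅓))/7 = 5/7 + (⅐)*(-5/3) = 5/7 - 5/21 = 10/21 ≈ 0.47619)
v(r) = 2*r
(-v(x(p(K(4, -5), 0))))*P = -2*(-2)²*(10/21) = -2*4*(10/21) = -1*8*(10/21) = -8*10/21 = -80/21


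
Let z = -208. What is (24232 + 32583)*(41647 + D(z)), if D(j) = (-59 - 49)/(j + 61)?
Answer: 115944586285/49 ≈ 2.3662e+9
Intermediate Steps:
D(j) = -108/(61 + j)
(24232 + 32583)*(41647 + D(z)) = (24232 + 32583)*(41647 - 108/(61 - 208)) = 56815*(41647 - 108/(-147)) = 56815*(41647 - 108*(-1/147)) = 56815*(41647 + 36/49) = 56815*(2040739/49) = 115944586285/49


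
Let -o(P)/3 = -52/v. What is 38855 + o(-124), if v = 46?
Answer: 893743/23 ≈ 38858.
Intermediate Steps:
o(P) = 78/23 (o(P) = -(-156)/46 = -3*(-26/23) = 78/23)
38855 + o(-124) = 38855 + 78/23 = 893743/23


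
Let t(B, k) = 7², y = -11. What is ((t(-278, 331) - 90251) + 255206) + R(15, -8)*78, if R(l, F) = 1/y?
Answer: 1814966/11 ≈ 1.6500e+5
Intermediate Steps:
t(B, k) = 49
R(l, F) = -1/11 (R(l, F) = 1/(-11) = -1/11)
((t(-278, 331) - 90251) + 255206) + R(15, -8)*78 = ((49 - 90251) + 255206) - 1/11*78 = (-90202 + 255206) - 78/11 = 165004 - 78/11 = 1814966/11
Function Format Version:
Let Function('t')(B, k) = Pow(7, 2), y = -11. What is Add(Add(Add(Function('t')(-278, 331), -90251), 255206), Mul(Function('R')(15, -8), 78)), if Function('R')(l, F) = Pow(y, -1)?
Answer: Rational(1814966, 11) ≈ 1.6500e+5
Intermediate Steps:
Function('t')(B, k) = 49
Function('R')(l, F) = Rational(-1, 11) (Function('R')(l, F) = Pow(-11, -1) = Rational(-1, 11))
Add(Add(Add(Function('t')(-278, 331), -90251), 255206), Mul(Function('R')(15, -8), 78)) = Add(Add(Add(49, -90251), 255206), Mul(Rational(-1, 11), 78)) = Add(Add(-90202, 255206), Rational(-78, 11)) = Add(165004, Rational(-78, 11)) = Rational(1814966, 11)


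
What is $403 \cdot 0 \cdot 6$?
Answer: $0$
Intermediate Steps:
$403 \cdot 0 \cdot 6 = 403 \cdot 0 = 0$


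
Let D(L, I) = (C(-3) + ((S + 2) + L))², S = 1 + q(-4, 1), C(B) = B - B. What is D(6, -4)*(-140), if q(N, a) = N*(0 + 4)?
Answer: -6860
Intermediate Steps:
q(N, a) = 4*N (q(N, a) = N*4 = 4*N)
C(B) = 0
S = -15 (S = 1 + 4*(-4) = 1 - 16 = -15)
D(L, I) = (-13 + L)² (D(L, I) = (0 + ((-15 + 2) + L))² = (0 + (-13 + L))² = (-13 + L)²)
D(6, -4)*(-140) = (-13 + 6)²*(-140) = (-7)²*(-140) = 49*(-140) = -6860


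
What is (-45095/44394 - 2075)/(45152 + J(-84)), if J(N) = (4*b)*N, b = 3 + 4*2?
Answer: -92162645/1840397664 ≈ -0.050078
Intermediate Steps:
b = 11 (b = 3 + 8 = 11)
J(N) = 44*N (J(N) = (4*11)*N = 44*N)
(-45095/44394 - 2075)/(45152 + J(-84)) = (-45095/44394 - 2075)/(45152 + 44*(-84)) = (-45095*1/44394 - 2075)/(45152 - 3696) = (-45095/44394 - 2075)/41456 = -92162645/44394*1/41456 = -92162645/1840397664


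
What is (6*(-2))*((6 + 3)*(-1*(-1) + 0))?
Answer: -108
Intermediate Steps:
(6*(-2))*((6 + 3)*(-1*(-1) + 0)) = -108*(1 + 0) = -108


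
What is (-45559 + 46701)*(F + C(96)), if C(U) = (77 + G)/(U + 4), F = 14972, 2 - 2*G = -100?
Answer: 427487144/25 ≈ 1.7099e+7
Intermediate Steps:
G = 51 (G = 1 - ½*(-100) = 1 + 50 = 51)
C(U) = 128/(4 + U) (C(U) = (77 + 51)/(U + 4) = 128/(4 + U))
(-45559 + 46701)*(F + C(96)) = (-45559 + 46701)*(14972 + 128/(4 + 96)) = 1142*(14972 + 128/100) = 1142*(14972 + 128*(1/100)) = 1142*(14972 + 32/25) = 1142*(374332/25) = 427487144/25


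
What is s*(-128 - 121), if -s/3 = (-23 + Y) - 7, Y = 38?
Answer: 5976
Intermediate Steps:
s = -24 (s = -3*((-23 + 38) - 7) = -3*(15 - 1*7) = -3*(15 - 7) = -3*8 = -24)
s*(-128 - 121) = -24*(-128 - 121) = -24*(-249) = 5976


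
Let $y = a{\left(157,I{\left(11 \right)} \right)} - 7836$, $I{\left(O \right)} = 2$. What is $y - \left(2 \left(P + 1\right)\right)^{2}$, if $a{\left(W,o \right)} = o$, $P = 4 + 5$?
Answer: $-8234$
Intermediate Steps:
$P = 9$
$y = -7834$ ($y = 2 - 7836 = -7834$)
$y - \left(2 \left(P + 1\right)\right)^{2} = -7834 - \left(2 \left(9 + 1\right)\right)^{2} = -7834 - \left(2 \cdot 10\right)^{2} = -7834 - 20^{2} = -7834 - 400 = -8234$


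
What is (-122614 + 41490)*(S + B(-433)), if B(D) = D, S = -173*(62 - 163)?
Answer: -1382352960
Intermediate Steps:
S = 17473 (S = -173*(-101) = 17473)
(-122614 + 41490)*(S + B(-433)) = (-122614 + 41490)*(17473 - 433) = -81124*17040 = -1382352960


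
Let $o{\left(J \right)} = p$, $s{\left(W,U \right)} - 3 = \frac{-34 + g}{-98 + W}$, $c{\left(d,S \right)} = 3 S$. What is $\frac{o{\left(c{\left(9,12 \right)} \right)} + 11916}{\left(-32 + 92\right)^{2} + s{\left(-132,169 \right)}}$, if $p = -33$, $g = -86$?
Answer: $\frac{91103}{27627} \approx 3.2976$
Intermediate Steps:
$s{\left(W,U \right)} = 3 - \frac{120}{-98 + W}$ ($s{\left(W,U \right)} = 3 + \frac{-34 - 86}{-98 + W} = 3 - \frac{120}{-98 + W}$)
$o{\left(J \right)} = -33$
$\frac{o{\left(c{\left(9,12 \right)} \right)} + 11916}{\left(-32 + 92\right)^{2} + s{\left(-132,169 \right)}} = \frac{-33 + 11916}{\left(-32 + 92\right)^{2} + \frac{3 \left(-138 - 132\right)}{-98 - 132}} = \frac{11883}{60^{2} + 3 \frac{1}{-230} \left(-270\right)} = \frac{11883}{3600 + 3 \left(- \frac{1}{230}\right) \left(-270\right)} = \frac{11883}{3600 + \frac{81}{23}} = \frac{11883}{\frac{82881}{23}} = 11883 \cdot \frac{23}{82881} = \frac{91103}{27627}$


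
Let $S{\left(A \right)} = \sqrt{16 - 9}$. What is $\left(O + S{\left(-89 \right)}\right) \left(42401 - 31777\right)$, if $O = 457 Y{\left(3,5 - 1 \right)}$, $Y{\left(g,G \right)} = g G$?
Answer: $58262016 + 10624 \sqrt{7} \approx 5.829 \cdot 10^{7}$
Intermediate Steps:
$Y{\left(g,G \right)} = G g$
$O = 5484$ ($O = 457 \left(5 - 1\right) 3 = 457 \cdot 4 \cdot 3 = 457 \cdot 12 = 5484$)
$S{\left(A \right)} = \sqrt{7}$
$\left(O + S{\left(-89 \right)}\right) \left(42401 - 31777\right) = \left(5484 + \sqrt{7}\right) \left(42401 - 31777\right) = \left(5484 + \sqrt{7}\right) 10624 = 58262016 + 10624 \sqrt{7}$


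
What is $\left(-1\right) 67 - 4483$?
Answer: $-4550$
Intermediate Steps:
$\left(-1\right) 67 - 4483 = -67 - 4483 = -4550$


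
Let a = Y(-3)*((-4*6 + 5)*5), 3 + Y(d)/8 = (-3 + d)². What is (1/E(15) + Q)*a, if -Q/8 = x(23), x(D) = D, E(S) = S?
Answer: 4613048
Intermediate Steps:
Y(d) = -24 + 8*(-3 + d)²
Q = -184 (Q = -8*23 = -184)
a = -25080 (a = (-24 + 8*(-3 - 3)²)*((-4*6 + 5)*5) = (-24 + 8*(-6)²)*((-24 + 5)*5) = (-24 + 8*36)*(-19*5) = (-24 + 288)*(-95) = 264*(-95) = -25080)
(1/E(15) + Q)*a = (1/15 - 184)*(-25080) = -2759/15*(-25080) = 4613048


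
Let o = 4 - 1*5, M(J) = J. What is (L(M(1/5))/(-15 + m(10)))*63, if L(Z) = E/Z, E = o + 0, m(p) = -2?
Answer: 315/17 ≈ 18.529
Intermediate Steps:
o = -1 (o = 4 - 5 = -1)
E = -1 (E = -1 + 0 = -1)
L(Z) = -1/Z
(L(M(1/5))/(-15 + m(10)))*63 = ((-1/(1/5))/(-15 - 2))*63 = ((-1/1/5)/(-17))*63 = -(-1)*5/17*63 = -1/17*(-5)*63 = (5/17)*63 = 315/17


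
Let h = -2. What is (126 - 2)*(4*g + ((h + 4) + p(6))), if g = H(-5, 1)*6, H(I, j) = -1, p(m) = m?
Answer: -1984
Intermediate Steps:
g = -6 (g = -1*6 = -6)
(126 - 2)*(4*g + ((h + 4) + p(6))) = (126 - 2)*(4*(-6) + ((-2 + 4) + 6)) = 124*(-24 + (2 + 6)) = 124*(-24 + 8) = 124*(-16) = -1984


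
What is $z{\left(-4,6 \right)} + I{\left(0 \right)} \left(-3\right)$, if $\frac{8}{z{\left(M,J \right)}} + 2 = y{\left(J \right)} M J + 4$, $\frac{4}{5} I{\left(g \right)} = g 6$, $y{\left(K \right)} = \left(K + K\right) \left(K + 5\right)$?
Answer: $- \frac{4}{1583} \approx -0.0025268$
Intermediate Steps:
$y{\left(K \right)} = 2 K \left(5 + K\right)$
$I{\left(g \right)} = \frac{15 g}{2}$ ($I{\left(g \right)} = \frac{5 g 6}{4} = \frac{5 \cdot 6 g}{4} = \frac{15 g}{2}$)
$z{\left(M,J \right)} = \frac{8}{2 + 2 M J^{2} \left(5 + J\right)}$ ($z{\left(M,J \right)} = \frac{8}{-2 + \left(2 J \left(5 + J\right) M J + 4\right)} = \frac{8}{-2 + \left(2 J M \left(5 + J\right) J + 4\right)} = \frac{8}{-2 + \left(2 M J^{2} \left(5 + J\right) + 4\right)} = \frac{8}{-2 + \left(4 + 2 M J^{2} \left(5 + J\right)\right)} = \frac{8}{2 + 2 M J^{2} \left(5 + J\right)}$)
$z{\left(-4,6 \right)} + I{\left(0 \right)} \left(-3\right) = \frac{4}{1 - 4 \cdot 6^{2} \left(5 + 6\right)} + \frac{15}{2} \cdot 0 \left(-3\right) = \frac{4}{1 - 144 \cdot 11} + 0 \left(-3\right) = \frac{4}{1 - 1584} + 0 = \frac{4}{-1583} + 0 = 4 \left(- \frac{1}{1583}\right) + 0 = - \frac{4}{1583} + 0 = - \frac{4}{1583}$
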